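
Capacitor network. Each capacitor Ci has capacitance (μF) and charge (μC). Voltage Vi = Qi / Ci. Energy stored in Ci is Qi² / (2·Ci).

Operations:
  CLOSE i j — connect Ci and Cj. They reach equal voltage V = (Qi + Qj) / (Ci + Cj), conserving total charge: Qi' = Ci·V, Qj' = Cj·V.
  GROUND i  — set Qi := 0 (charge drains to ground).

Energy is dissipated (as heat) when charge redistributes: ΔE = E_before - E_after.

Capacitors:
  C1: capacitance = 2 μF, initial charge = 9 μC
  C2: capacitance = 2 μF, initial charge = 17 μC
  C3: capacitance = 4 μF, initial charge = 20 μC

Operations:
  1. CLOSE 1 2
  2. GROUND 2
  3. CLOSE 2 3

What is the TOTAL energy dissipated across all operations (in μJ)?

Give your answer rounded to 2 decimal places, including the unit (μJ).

Initial: C1(2μF, Q=9μC, V=4.50V), C2(2μF, Q=17μC, V=8.50V), C3(4μF, Q=20μC, V=5.00V)
Op 1: CLOSE 1-2: Q_total=26.00, C_total=4.00, V=6.50; Q1=13.00, Q2=13.00; dissipated=8.000
Op 2: GROUND 2: Q2=0; energy lost=42.250
Op 3: CLOSE 2-3: Q_total=20.00, C_total=6.00, V=3.33; Q2=6.67, Q3=13.33; dissipated=16.667
Total dissipated: 66.917 μJ

Answer: 66.92 μJ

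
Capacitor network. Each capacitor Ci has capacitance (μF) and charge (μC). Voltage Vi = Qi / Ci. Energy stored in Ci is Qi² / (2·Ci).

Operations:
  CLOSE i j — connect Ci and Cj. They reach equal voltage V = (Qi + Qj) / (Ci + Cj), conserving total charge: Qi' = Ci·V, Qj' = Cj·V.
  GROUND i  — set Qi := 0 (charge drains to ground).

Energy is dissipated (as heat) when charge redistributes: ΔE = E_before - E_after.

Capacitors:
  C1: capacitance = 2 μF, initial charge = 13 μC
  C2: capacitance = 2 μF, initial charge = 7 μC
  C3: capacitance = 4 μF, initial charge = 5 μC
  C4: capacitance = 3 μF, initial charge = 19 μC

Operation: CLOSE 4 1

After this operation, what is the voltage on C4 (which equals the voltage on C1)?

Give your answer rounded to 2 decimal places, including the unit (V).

Initial: C1(2μF, Q=13μC, V=6.50V), C2(2μF, Q=7μC, V=3.50V), C3(4μF, Q=5μC, V=1.25V), C4(3μF, Q=19μC, V=6.33V)
Op 1: CLOSE 4-1: Q_total=32.00, C_total=5.00, V=6.40; Q4=19.20, Q1=12.80; dissipated=0.017

Answer: 6.40 V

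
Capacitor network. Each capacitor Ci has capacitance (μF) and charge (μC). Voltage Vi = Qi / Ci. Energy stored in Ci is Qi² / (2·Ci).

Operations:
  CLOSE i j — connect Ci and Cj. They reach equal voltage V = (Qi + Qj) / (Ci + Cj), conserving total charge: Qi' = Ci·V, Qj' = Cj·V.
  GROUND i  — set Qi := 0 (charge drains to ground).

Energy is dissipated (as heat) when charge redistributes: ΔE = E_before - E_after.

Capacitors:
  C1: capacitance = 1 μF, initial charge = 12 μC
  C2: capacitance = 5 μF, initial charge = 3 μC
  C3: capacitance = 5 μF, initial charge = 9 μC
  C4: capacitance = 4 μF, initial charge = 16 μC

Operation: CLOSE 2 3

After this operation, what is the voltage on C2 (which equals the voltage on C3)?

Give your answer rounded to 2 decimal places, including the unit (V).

Initial: C1(1μF, Q=12μC, V=12.00V), C2(5μF, Q=3μC, V=0.60V), C3(5μF, Q=9μC, V=1.80V), C4(4μF, Q=16μC, V=4.00V)
Op 1: CLOSE 2-3: Q_total=12.00, C_total=10.00, V=1.20; Q2=6.00, Q3=6.00; dissipated=1.800

Answer: 1.20 V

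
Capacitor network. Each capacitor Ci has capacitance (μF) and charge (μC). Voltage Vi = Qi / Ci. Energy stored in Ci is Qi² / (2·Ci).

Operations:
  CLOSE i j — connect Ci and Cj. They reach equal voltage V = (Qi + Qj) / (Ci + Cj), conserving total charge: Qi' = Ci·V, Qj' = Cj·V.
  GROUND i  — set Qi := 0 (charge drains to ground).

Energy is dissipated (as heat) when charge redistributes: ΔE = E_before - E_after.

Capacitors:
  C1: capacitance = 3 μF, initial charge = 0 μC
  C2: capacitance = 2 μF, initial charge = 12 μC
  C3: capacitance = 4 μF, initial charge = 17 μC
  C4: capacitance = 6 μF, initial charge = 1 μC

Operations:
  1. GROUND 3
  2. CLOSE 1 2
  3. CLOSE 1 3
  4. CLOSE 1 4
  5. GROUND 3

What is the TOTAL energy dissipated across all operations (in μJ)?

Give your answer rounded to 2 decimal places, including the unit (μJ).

Answer: 65.52 μJ

Derivation:
Initial: C1(3μF, Q=0μC, V=0.00V), C2(2μF, Q=12μC, V=6.00V), C3(4μF, Q=17μC, V=4.25V), C4(6μF, Q=1μC, V=0.17V)
Op 1: GROUND 3: Q3=0; energy lost=36.125
Op 2: CLOSE 1-2: Q_total=12.00, C_total=5.00, V=2.40; Q1=7.20, Q2=4.80; dissipated=21.600
Op 3: CLOSE 1-3: Q_total=7.20, C_total=7.00, V=1.03; Q1=3.09, Q3=4.11; dissipated=4.937
Op 4: CLOSE 1-4: Q_total=4.09, C_total=9.00, V=0.45; Q1=1.36, Q4=2.72; dissipated=0.743
Op 5: GROUND 3: Q3=0; energy lost=2.116
Total dissipated: 65.521 μJ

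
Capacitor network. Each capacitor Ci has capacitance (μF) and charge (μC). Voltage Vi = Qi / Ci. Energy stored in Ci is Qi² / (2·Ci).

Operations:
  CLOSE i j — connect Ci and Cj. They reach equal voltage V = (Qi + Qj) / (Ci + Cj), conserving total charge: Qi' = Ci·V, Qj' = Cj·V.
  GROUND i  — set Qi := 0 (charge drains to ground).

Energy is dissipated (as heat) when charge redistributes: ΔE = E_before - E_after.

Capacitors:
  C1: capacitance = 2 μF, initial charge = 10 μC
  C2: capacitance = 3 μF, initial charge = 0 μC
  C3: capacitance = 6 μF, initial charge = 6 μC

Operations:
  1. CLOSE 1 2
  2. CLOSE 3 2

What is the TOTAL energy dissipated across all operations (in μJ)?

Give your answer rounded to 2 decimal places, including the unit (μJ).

Initial: C1(2μF, Q=10μC, V=5.00V), C2(3μF, Q=0μC, V=0.00V), C3(6μF, Q=6μC, V=1.00V)
Op 1: CLOSE 1-2: Q_total=10.00, C_total=5.00, V=2.00; Q1=4.00, Q2=6.00; dissipated=15.000
Op 2: CLOSE 3-2: Q_total=12.00, C_total=9.00, V=1.33; Q3=8.00, Q2=4.00; dissipated=1.000
Total dissipated: 16.000 μJ

Answer: 16.00 μJ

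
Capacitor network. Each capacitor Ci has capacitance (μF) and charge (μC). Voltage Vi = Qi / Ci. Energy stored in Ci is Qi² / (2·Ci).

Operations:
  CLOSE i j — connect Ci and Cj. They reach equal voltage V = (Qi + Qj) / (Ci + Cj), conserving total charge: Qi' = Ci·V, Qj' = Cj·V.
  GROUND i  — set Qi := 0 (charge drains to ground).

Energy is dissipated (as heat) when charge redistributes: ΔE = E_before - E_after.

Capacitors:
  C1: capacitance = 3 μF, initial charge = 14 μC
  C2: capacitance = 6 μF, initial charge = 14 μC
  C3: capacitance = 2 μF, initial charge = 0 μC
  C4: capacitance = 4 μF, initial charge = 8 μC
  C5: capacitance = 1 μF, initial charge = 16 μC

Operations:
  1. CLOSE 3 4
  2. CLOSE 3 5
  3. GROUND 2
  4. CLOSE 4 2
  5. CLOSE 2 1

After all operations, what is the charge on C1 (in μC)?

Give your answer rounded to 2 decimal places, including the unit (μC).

Answer: 5.73 μC

Derivation:
Initial: C1(3μF, Q=14μC, V=4.67V), C2(6μF, Q=14μC, V=2.33V), C3(2μF, Q=0μC, V=0.00V), C4(4μF, Q=8μC, V=2.00V), C5(1μF, Q=16μC, V=16.00V)
Op 1: CLOSE 3-4: Q_total=8.00, C_total=6.00, V=1.33; Q3=2.67, Q4=5.33; dissipated=2.667
Op 2: CLOSE 3-5: Q_total=18.67, C_total=3.00, V=6.22; Q3=12.44, Q5=6.22; dissipated=71.704
Op 3: GROUND 2: Q2=0; energy lost=16.333
Op 4: CLOSE 4-2: Q_total=5.33, C_total=10.00, V=0.53; Q4=2.13, Q2=3.20; dissipated=2.133
Op 5: CLOSE 2-1: Q_total=17.20, C_total=9.00, V=1.91; Q2=11.47, Q1=5.73; dissipated=17.084
Final charges: Q1=5.73, Q2=11.47, Q3=12.44, Q4=2.13, Q5=6.22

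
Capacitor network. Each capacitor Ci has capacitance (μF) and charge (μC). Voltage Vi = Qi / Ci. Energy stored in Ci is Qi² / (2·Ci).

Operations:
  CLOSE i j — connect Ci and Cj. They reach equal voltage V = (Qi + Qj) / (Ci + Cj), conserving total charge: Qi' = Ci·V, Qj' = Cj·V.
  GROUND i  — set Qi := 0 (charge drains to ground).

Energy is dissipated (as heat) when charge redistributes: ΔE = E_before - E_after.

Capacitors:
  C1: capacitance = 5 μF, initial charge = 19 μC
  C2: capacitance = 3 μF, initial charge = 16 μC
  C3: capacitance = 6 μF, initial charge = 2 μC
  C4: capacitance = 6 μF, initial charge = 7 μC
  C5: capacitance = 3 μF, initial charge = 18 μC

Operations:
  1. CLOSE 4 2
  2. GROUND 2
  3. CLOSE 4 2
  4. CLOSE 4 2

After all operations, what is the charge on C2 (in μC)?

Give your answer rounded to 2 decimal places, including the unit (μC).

Answer: 5.11 μC

Derivation:
Initial: C1(5μF, Q=19μC, V=3.80V), C2(3μF, Q=16μC, V=5.33V), C3(6μF, Q=2μC, V=0.33V), C4(6μF, Q=7μC, V=1.17V), C5(3μF, Q=18μC, V=6.00V)
Op 1: CLOSE 4-2: Q_total=23.00, C_total=9.00, V=2.56; Q4=15.33, Q2=7.67; dissipated=17.361
Op 2: GROUND 2: Q2=0; energy lost=9.796
Op 3: CLOSE 4-2: Q_total=15.33, C_total=9.00, V=1.70; Q4=10.22, Q2=5.11; dissipated=6.531
Op 4: CLOSE 4-2: Q_total=15.33, C_total=9.00, V=1.70; Q4=10.22, Q2=5.11; dissipated=0.000
Final charges: Q1=19.00, Q2=5.11, Q3=2.00, Q4=10.22, Q5=18.00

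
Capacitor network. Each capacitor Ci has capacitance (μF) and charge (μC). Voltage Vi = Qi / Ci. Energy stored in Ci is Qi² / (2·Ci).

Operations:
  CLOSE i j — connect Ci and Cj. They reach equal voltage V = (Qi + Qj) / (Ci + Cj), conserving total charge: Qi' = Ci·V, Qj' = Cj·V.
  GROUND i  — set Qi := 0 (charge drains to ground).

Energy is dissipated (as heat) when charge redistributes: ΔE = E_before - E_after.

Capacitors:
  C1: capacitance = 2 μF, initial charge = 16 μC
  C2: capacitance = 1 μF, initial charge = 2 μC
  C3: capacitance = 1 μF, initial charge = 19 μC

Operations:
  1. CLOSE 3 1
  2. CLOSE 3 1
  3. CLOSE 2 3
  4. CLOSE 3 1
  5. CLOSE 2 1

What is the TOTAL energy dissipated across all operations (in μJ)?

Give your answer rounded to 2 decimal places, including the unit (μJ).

Initial: C1(2μF, Q=16μC, V=8.00V), C2(1μF, Q=2μC, V=2.00V), C3(1μF, Q=19μC, V=19.00V)
Op 1: CLOSE 3-1: Q_total=35.00, C_total=3.00, V=11.67; Q3=11.67, Q1=23.33; dissipated=40.333
Op 2: CLOSE 3-1: Q_total=35.00, C_total=3.00, V=11.67; Q3=11.67, Q1=23.33; dissipated=0.000
Op 3: CLOSE 2-3: Q_total=13.67, C_total=2.00, V=6.83; Q2=6.83, Q3=6.83; dissipated=23.361
Op 4: CLOSE 3-1: Q_total=30.17, C_total=3.00, V=10.06; Q3=10.06, Q1=20.11; dissipated=7.787
Op 5: CLOSE 2-1: Q_total=26.94, C_total=3.00, V=8.98; Q2=8.98, Q1=17.96; dissipated=3.461
Total dissipated: 74.942 μJ

Answer: 74.94 μJ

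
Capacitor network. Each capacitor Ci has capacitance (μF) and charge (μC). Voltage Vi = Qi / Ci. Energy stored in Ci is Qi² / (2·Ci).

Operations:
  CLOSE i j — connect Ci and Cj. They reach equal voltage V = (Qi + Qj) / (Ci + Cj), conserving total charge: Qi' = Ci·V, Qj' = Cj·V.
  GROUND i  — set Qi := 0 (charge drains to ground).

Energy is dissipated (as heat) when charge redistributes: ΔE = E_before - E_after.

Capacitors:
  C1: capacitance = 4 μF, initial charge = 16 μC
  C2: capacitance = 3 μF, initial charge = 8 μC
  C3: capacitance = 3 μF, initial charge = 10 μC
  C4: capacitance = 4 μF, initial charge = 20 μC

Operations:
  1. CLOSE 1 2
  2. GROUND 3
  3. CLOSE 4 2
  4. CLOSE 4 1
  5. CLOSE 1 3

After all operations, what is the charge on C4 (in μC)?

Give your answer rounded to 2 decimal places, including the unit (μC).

Answer: 15.51 μC

Derivation:
Initial: C1(4μF, Q=16μC, V=4.00V), C2(3μF, Q=8μC, V=2.67V), C3(3μF, Q=10μC, V=3.33V), C4(4μF, Q=20μC, V=5.00V)
Op 1: CLOSE 1-2: Q_total=24.00, C_total=7.00, V=3.43; Q1=13.71, Q2=10.29; dissipated=1.524
Op 2: GROUND 3: Q3=0; energy lost=16.667
Op 3: CLOSE 4-2: Q_total=30.29, C_total=7.00, V=4.33; Q4=17.31, Q2=12.98; dissipated=2.117
Op 4: CLOSE 4-1: Q_total=31.02, C_total=8.00, V=3.88; Q4=15.51, Q1=15.51; dissipated=0.806
Op 5: CLOSE 1-3: Q_total=15.51, C_total=7.00, V=2.22; Q1=8.86, Q3=6.65; dissipated=12.887
Final charges: Q1=8.86, Q2=12.98, Q3=6.65, Q4=15.51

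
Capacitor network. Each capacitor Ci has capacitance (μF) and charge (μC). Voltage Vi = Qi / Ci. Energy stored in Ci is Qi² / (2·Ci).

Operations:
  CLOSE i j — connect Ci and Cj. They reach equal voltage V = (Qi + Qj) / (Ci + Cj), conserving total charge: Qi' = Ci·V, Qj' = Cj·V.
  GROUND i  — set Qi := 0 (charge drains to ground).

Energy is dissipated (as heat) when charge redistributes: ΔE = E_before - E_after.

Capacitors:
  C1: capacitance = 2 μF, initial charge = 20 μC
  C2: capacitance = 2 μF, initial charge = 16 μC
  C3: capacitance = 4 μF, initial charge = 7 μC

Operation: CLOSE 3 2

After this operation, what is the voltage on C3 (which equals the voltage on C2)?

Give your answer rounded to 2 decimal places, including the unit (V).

Initial: C1(2μF, Q=20μC, V=10.00V), C2(2μF, Q=16μC, V=8.00V), C3(4μF, Q=7μC, V=1.75V)
Op 1: CLOSE 3-2: Q_total=23.00, C_total=6.00, V=3.83; Q3=15.33, Q2=7.67; dissipated=26.042

Answer: 3.83 V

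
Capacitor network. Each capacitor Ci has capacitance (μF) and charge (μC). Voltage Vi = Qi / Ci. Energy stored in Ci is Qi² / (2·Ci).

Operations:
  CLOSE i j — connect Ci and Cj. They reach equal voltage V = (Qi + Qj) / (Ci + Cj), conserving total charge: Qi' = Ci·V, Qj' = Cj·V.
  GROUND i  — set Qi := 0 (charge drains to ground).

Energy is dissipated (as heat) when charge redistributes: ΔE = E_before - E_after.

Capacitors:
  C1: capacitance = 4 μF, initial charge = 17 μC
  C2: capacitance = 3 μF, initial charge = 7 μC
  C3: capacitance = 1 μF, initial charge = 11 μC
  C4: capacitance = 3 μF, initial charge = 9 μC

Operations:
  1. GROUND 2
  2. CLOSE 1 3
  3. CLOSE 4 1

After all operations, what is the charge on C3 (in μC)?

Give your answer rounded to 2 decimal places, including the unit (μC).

Initial: C1(4μF, Q=17μC, V=4.25V), C2(3μF, Q=7μC, V=2.33V), C3(1μF, Q=11μC, V=11.00V), C4(3μF, Q=9μC, V=3.00V)
Op 1: GROUND 2: Q2=0; energy lost=8.167
Op 2: CLOSE 1-3: Q_total=28.00, C_total=5.00, V=5.60; Q1=22.40, Q3=5.60; dissipated=18.225
Op 3: CLOSE 4-1: Q_total=31.40, C_total=7.00, V=4.49; Q4=13.46, Q1=17.94; dissipated=5.794
Final charges: Q1=17.94, Q2=0.00, Q3=5.60, Q4=13.46

Answer: 5.60 μC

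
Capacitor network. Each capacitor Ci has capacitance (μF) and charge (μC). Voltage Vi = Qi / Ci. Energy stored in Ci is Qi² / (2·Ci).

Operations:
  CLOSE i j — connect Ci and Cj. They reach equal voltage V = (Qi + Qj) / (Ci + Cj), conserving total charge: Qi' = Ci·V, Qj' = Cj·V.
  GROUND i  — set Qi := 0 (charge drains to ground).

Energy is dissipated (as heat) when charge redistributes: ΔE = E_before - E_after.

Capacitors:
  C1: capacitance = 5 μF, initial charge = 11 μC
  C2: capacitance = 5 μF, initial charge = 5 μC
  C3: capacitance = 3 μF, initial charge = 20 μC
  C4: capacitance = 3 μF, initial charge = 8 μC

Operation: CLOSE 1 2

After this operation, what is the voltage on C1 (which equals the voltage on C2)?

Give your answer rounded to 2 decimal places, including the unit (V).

Answer: 1.60 V

Derivation:
Initial: C1(5μF, Q=11μC, V=2.20V), C2(5μF, Q=5μC, V=1.00V), C3(3μF, Q=20μC, V=6.67V), C4(3μF, Q=8μC, V=2.67V)
Op 1: CLOSE 1-2: Q_total=16.00, C_total=10.00, V=1.60; Q1=8.00, Q2=8.00; dissipated=1.800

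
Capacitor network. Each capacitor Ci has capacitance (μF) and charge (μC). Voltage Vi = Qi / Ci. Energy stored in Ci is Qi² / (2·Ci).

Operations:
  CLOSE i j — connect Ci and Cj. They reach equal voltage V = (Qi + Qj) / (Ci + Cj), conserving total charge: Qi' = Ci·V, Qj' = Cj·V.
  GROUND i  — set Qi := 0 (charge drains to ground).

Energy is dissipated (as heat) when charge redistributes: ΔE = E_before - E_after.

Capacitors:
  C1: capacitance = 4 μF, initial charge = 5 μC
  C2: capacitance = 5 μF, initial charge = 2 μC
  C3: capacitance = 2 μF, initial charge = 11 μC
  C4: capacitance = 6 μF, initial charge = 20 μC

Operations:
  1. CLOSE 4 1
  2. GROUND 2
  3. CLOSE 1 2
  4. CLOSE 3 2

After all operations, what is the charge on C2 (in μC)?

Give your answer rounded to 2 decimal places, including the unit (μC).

Answer: 11.83 μC

Derivation:
Initial: C1(4μF, Q=5μC, V=1.25V), C2(5μF, Q=2μC, V=0.40V), C3(2μF, Q=11μC, V=5.50V), C4(6μF, Q=20μC, V=3.33V)
Op 1: CLOSE 4-1: Q_total=25.00, C_total=10.00, V=2.50; Q4=15.00, Q1=10.00; dissipated=5.208
Op 2: GROUND 2: Q2=0; energy lost=0.400
Op 3: CLOSE 1-2: Q_total=10.00, C_total=9.00, V=1.11; Q1=4.44, Q2=5.56; dissipated=6.944
Op 4: CLOSE 3-2: Q_total=16.56, C_total=7.00, V=2.37; Q3=4.73, Q2=11.83; dissipated=13.759
Final charges: Q1=4.44, Q2=11.83, Q3=4.73, Q4=15.00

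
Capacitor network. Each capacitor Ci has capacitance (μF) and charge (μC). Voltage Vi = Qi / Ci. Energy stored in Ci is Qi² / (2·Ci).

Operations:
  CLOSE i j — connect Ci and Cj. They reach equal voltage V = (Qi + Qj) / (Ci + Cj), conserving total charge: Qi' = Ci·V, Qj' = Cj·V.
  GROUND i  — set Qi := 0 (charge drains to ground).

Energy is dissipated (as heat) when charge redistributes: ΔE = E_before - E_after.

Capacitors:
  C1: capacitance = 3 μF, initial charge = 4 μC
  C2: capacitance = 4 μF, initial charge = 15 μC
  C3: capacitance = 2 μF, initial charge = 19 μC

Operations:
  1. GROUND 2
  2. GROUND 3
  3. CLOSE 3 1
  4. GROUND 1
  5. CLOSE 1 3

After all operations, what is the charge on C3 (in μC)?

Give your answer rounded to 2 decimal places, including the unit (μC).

Answer: 0.64 μC

Derivation:
Initial: C1(3μF, Q=4μC, V=1.33V), C2(4μF, Q=15μC, V=3.75V), C3(2μF, Q=19μC, V=9.50V)
Op 1: GROUND 2: Q2=0; energy lost=28.125
Op 2: GROUND 3: Q3=0; energy lost=90.250
Op 3: CLOSE 3-1: Q_total=4.00, C_total=5.00, V=0.80; Q3=1.60, Q1=2.40; dissipated=1.067
Op 4: GROUND 1: Q1=0; energy lost=0.960
Op 5: CLOSE 1-3: Q_total=1.60, C_total=5.00, V=0.32; Q1=0.96, Q3=0.64; dissipated=0.384
Final charges: Q1=0.96, Q2=0.00, Q3=0.64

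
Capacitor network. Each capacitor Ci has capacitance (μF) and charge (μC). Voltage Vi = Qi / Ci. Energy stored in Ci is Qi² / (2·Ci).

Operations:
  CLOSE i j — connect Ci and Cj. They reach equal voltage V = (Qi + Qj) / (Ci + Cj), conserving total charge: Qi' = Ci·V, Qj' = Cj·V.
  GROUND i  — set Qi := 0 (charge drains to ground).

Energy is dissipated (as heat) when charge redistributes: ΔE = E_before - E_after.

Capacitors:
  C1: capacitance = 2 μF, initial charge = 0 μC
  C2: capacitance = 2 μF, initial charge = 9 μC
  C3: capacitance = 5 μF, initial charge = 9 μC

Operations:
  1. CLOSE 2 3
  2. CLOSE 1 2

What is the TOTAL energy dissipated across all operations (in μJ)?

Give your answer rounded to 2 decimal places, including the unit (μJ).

Answer: 8.51 μJ

Derivation:
Initial: C1(2μF, Q=0μC, V=0.00V), C2(2μF, Q=9μC, V=4.50V), C3(5μF, Q=9μC, V=1.80V)
Op 1: CLOSE 2-3: Q_total=18.00, C_total=7.00, V=2.57; Q2=5.14, Q3=12.86; dissipated=5.207
Op 2: CLOSE 1-2: Q_total=5.14, C_total=4.00, V=1.29; Q1=2.57, Q2=2.57; dissipated=3.306
Total dissipated: 8.513 μJ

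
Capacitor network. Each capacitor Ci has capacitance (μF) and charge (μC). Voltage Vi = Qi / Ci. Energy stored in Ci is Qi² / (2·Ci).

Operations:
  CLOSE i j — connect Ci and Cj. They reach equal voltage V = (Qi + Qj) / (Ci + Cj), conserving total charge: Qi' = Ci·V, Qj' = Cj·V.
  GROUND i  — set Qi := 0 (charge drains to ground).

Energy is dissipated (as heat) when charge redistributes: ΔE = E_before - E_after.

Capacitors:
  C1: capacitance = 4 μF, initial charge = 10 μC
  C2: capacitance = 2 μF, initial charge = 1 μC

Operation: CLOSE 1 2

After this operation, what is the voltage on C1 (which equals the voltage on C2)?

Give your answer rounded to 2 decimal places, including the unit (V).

Answer: 1.83 V

Derivation:
Initial: C1(4μF, Q=10μC, V=2.50V), C2(2μF, Q=1μC, V=0.50V)
Op 1: CLOSE 1-2: Q_total=11.00, C_total=6.00, V=1.83; Q1=7.33, Q2=3.67; dissipated=2.667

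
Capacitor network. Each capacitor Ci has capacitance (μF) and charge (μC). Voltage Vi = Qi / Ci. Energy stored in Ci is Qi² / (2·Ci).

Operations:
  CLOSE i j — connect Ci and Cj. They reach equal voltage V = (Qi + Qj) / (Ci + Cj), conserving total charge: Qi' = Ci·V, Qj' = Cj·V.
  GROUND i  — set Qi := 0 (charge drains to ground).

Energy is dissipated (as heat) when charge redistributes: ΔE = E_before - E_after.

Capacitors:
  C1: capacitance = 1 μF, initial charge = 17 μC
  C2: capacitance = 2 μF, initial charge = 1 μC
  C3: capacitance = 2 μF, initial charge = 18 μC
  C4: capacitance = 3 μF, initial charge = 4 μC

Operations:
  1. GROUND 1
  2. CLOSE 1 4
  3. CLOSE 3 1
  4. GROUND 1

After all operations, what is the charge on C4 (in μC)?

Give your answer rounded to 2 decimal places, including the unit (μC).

Answer: 3.00 μC

Derivation:
Initial: C1(1μF, Q=17μC, V=17.00V), C2(2μF, Q=1μC, V=0.50V), C3(2μF, Q=18μC, V=9.00V), C4(3μF, Q=4μC, V=1.33V)
Op 1: GROUND 1: Q1=0; energy lost=144.500
Op 2: CLOSE 1-4: Q_total=4.00, C_total=4.00, V=1.00; Q1=1.00, Q4=3.00; dissipated=0.667
Op 3: CLOSE 3-1: Q_total=19.00, C_total=3.00, V=6.33; Q3=12.67, Q1=6.33; dissipated=21.333
Op 4: GROUND 1: Q1=0; energy lost=20.056
Final charges: Q1=0.00, Q2=1.00, Q3=12.67, Q4=3.00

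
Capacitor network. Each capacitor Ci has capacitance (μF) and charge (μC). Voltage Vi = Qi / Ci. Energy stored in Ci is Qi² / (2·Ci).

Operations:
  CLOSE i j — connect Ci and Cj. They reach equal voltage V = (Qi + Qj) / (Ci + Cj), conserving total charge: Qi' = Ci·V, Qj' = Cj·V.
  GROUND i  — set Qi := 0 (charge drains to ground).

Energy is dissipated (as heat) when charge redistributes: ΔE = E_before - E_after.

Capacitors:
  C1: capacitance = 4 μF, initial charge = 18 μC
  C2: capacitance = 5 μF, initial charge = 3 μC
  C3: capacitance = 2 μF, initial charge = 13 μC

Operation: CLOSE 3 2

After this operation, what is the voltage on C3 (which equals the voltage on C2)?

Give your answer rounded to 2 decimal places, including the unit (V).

Initial: C1(4μF, Q=18μC, V=4.50V), C2(5μF, Q=3μC, V=0.60V), C3(2μF, Q=13μC, V=6.50V)
Op 1: CLOSE 3-2: Q_total=16.00, C_total=7.00, V=2.29; Q3=4.57, Q2=11.43; dissipated=24.864

Answer: 2.29 V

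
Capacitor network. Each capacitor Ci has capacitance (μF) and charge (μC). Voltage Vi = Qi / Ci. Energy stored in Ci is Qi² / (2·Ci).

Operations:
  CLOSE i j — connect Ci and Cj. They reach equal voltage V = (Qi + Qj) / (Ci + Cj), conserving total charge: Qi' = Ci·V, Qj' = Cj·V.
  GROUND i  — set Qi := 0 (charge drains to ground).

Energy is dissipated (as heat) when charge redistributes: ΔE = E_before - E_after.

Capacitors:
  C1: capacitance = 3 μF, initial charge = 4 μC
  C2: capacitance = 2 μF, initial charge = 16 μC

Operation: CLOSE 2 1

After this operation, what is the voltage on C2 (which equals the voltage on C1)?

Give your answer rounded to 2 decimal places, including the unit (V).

Answer: 4.00 V

Derivation:
Initial: C1(3μF, Q=4μC, V=1.33V), C2(2μF, Q=16μC, V=8.00V)
Op 1: CLOSE 2-1: Q_total=20.00, C_total=5.00, V=4.00; Q2=8.00, Q1=12.00; dissipated=26.667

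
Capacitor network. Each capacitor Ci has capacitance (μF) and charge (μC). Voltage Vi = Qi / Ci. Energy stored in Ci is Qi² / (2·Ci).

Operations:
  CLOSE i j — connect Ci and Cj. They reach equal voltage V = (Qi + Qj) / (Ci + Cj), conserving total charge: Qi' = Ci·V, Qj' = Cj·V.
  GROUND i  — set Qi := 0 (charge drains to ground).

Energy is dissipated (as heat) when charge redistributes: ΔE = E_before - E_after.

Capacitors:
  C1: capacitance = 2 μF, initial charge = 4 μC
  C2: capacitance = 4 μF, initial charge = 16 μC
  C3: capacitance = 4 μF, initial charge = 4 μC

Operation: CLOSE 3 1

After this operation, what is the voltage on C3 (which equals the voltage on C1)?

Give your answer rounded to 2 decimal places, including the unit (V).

Answer: 1.33 V

Derivation:
Initial: C1(2μF, Q=4μC, V=2.00V), C2(4μF, Q=16μC, V=4.00V), C3(4μF, Q=4μC, V=1.00V)
Op 1: CLOSE 3-1: Q_total=8.00, C_total=6.00, V=1.33; Q3=5.33, Q1=2.67; dissipated=0.667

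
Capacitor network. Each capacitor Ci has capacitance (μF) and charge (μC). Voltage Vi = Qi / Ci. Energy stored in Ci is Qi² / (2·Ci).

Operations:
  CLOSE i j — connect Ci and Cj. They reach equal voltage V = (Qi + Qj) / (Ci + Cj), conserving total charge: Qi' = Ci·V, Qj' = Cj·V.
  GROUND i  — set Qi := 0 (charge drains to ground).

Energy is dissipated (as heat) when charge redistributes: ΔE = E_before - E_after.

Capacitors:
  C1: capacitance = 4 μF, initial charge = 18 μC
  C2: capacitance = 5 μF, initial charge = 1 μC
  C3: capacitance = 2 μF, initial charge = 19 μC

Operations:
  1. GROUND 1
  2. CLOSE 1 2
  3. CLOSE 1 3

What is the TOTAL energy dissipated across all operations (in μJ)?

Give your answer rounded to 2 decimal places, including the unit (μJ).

Initial: C1(4μF, Q=18μC, V=4.50V), C2(5μF, Q=1μC, V=0.20V), C3(2μF, Q=19μC, V=9.50V)
Op 1: GROUND 1: Q1=0; energy lost=40.500
Op 2: CLOSE 1-2: Q_total=1.00, C_total=9.00, V=0.11; Q1=0.44, Q2=0.56; dissipated=0.044
Op 3: CLOSE 1-3: Q_total=19.44, C_total=6.00, V=3.24; Q1=12.96, Q3=6.48; dissipated=58.767
Total dissipated: 99.312 μJ

Answer: 99.31 μJ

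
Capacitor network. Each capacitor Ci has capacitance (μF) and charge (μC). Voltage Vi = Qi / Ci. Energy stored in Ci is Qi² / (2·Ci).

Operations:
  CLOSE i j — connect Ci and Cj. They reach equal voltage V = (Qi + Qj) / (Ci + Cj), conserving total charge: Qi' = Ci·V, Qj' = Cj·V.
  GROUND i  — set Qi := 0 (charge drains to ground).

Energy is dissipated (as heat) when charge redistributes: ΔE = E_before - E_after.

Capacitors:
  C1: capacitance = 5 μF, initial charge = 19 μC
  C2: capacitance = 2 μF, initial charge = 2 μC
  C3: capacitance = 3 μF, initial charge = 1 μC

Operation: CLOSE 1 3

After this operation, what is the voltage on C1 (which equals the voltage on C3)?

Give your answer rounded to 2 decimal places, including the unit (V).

Answer: 2.50 V

Derivation:
Initial: C1(5μF, Q=19μC, V=3.80V), C2(2μF, Q=2μC, V=1.00V), C3(3μF, Q=1μC, V=0.33V)
Op 1: CLOSE 1-3: Q_total=20.00, C_total=8.00, V=2.50; Q1=12.50, Q3=7.50; dissipated=11.267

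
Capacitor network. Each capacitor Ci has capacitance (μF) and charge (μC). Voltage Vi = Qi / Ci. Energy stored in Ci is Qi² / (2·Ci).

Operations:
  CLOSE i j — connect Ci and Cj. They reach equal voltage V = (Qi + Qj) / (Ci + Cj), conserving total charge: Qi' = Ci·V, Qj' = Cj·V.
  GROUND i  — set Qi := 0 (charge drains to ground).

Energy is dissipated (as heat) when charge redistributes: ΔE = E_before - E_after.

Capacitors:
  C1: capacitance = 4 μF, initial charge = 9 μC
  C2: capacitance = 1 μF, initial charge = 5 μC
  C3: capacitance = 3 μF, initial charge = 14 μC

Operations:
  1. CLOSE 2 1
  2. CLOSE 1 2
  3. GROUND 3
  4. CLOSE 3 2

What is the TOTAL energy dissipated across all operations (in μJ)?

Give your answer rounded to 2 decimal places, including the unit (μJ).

Initial: C1(4μF, Q=9μC, V=2.25V), C2(1μF, Q=5μC, V=5.00V), C3(3μF, Q=14μC, V=4.67V)
Op 1: CLOSE 2-1: Q_total=14.00, C_total=5.00, V=2.80; Q2=2.80, Q1=11.20; dissipated=3.025
Op 2: CLOSE 1-2: Q_total=14.00, C_total=5.00, V=2.80; Q1=11.20, Q2=2.80; dissipated=0.000
Op 3: GROUND 3: Q3=0; energy lost=32.667
Op 4: CLOSE 3-2: Q_total=2.80, C_total=4.00, V=0.70; Q3=2.10, Q2=0.70; dissipated=2.940
Total dissipated: 38.632 μJ

Answer: 38.63 μJ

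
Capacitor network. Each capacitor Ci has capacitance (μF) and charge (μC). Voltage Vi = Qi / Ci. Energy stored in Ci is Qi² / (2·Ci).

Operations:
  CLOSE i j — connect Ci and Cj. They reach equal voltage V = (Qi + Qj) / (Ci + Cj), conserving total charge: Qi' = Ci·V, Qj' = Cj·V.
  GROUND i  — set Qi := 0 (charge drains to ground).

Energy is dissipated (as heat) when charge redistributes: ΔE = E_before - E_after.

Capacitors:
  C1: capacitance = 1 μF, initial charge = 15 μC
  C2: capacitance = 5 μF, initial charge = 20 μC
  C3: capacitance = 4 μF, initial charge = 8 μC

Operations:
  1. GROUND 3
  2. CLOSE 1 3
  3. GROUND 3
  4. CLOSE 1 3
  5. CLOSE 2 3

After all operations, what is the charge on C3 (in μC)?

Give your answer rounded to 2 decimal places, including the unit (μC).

Answer: 9.96 μC

Derivation:
Initial: C1(1μF, Q=15μC, V=15.00V), C2(5μF, Q=20μC, V=4.00V), C3(4μF, Q=8μC, V=2.00V)
Op 1: GROUND 3: Q3=0; energy lost=8.000
Op 2: CLOSE 1-3: Q_total=15.00, C_total=5.00, V=3.00; Q1=3.00, Q3=12.00; dissipated=90.000
Op 3: GROUND 3: Q3=0; energy lost=18.000
Op 4: CLOSE 1-3: Q_total=3.00, C_total=5.00, V=0.60; Q1=0.60, Q3=2.40; dissipated=3.600
Op 5: CLOSE 2-3: Q_total=22.40, C_total=9.00, V=2.49; Q2=12.44, Q3=9.96; dissipated=12.844
Final charges: Q1=0.60, Q2=12.44, Q3=9.96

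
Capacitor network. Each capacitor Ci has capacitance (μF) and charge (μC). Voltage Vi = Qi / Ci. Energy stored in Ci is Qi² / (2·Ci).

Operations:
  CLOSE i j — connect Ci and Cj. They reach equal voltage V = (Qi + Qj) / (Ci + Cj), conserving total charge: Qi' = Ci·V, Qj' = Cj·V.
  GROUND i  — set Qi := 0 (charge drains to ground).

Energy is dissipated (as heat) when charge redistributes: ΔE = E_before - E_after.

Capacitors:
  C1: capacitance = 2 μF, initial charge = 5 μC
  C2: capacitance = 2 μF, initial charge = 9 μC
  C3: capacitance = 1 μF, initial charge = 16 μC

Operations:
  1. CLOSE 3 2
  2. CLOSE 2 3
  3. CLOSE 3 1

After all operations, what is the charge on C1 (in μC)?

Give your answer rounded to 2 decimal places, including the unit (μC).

Initial: C1(2μF, Q=5μC, V=2.50V), C2(2μF, Q=9μC, V=4.50V), C3(1μF, Q=16μC, V=16.00V)
Op 1: CLOSE 3-2: Q_total=25.00, C_total=3.00, V=8.33; Q3=8.33, Q2=16.67; dissipated=44.083
Op 2: CLOSE 2-3: Q_total=25.00, C_total=3.00, V=8.33; Q2=16.67, Q3=8.33; dissipated=0.000
Op 3: CLOSE 3-1: Q_total=13.33, C_total=3.00, V=4.44; Q3=4.44, Q1=8.89; dissipated=11.343
Final charges: Q1=8.89, Q2=16.67, Q3=4.44

Answer: 8.89 μC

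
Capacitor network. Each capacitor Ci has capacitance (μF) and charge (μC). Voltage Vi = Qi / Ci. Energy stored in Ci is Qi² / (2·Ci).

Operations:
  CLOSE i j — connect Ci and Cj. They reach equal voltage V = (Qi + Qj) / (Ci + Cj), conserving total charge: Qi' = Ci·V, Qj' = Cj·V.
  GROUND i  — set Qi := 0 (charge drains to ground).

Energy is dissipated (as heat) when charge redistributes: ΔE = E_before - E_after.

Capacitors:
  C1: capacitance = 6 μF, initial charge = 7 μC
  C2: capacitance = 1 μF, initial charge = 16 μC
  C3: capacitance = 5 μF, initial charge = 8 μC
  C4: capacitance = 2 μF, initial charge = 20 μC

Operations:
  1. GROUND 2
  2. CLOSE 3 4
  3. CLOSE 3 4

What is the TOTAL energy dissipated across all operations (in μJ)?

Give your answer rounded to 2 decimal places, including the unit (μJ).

Answer: 178.40 μJ

Derivation:
Initial: C1(6μF, Q=7μC, V=1.17V), C2(1μF, Q=16μC, V=16.00V), C3(5μF, Q=8μC, V=1.60V), C4(2μF, Q=20μC, V=10.00V)
Op 1: GROUND 2: Q2=0; energy lost=128.000
Op 2: CLOSE 3-4: Q_total=28.00, C_total=7.00, V=4.00; Q3=20.00, Q4=8.00; dissipated=50.400
Op 3: CLOSE 3-4: Q_total=28.00, C_total=7.00, V=4.00; Q3=20.00, Q4=8.00; dissipated=0.000
Total dissipated: 178.400 μJ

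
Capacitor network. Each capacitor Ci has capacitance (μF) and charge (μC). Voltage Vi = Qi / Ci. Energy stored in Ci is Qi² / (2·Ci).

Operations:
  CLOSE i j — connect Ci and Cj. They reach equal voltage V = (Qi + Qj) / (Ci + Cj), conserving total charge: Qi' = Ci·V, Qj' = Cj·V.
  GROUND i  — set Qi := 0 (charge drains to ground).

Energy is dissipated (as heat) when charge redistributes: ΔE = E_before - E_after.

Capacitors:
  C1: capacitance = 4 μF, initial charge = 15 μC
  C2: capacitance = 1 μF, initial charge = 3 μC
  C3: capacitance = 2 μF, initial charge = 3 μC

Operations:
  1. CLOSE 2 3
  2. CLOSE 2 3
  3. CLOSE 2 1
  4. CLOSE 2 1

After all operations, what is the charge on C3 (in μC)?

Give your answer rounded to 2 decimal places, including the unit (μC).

Answer: 4.00 μC

Derivation:
Initial: C1(4μF, Q=15μC, V=3.75V), C2(1μF, Q=3μC, V=3.00V), C3(2μF, Q=3μC, V=1.50V)
Op 1: CLOSE 2-3: Q_total=6.00, C_total=3.00, V=2.00; Q2=2.00, Q3=4.00; dissipated=0.750
Op 2: CLOSE 2-3: Q_total=6.00, C_total=3.00, V=2.00; Q2=2.00, Q3=4.00; dissipated=0.000
Op 3: CLOSE 2-1: Q_total=17.00, C_total=5.00, V=3.40; Q2=3.40, Q1=13.60; dissipated=1.225
Op 4: CLOSE 2-1: Q_total=17.00, C_total=5.00, V=3.40; Q2=3.40, Q1=13.60; dissipated=0.000
Final charges: Q1=13.60, Q2=3.40, Q3=4.00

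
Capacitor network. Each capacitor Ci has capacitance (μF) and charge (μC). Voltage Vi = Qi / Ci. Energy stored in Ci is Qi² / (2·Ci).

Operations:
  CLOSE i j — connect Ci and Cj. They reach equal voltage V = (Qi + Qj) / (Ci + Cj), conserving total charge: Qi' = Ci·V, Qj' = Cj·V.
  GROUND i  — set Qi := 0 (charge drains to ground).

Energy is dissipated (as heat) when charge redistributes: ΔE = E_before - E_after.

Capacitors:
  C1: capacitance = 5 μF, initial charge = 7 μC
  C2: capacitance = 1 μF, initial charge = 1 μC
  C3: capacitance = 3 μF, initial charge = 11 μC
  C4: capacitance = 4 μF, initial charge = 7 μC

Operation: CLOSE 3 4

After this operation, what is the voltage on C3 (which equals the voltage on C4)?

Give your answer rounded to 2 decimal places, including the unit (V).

Answer: 2.57 V

Derivation:
Initial: C1(5μF, Q=7μC, V=1.40V), C2(1μF, Q=1μC, V=1.00V), C3(3μF, Q=11μC, V=3.67V), C4(4μF, Q=7μC, V=1.75V)
Op 1: CLOSE 3-4: Q_total=18.00, C_total=7.00, V=2.57; Q3=7.71, Q4=10.29; dissipated=3.149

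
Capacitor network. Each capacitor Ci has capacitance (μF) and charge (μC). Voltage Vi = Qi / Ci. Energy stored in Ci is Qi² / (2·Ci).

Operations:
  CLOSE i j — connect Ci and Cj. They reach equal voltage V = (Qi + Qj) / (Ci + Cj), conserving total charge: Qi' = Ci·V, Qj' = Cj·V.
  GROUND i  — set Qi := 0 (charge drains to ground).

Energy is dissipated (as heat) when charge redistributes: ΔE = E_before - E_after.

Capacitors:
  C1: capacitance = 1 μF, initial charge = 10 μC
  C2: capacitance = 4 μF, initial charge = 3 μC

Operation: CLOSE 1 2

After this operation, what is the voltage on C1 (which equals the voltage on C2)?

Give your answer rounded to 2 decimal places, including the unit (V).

Initial: C1(1μF, Q=10μC, V=10.00V), C2(4μF, Q=3μC, V=0.75V)
Op 1: CLOSE 1-2: Q_total=13.00, C_total=5.00, V=2.60; Q1=2.60, Q2=10.40; dissipated=34.225

Answer: 2.60 V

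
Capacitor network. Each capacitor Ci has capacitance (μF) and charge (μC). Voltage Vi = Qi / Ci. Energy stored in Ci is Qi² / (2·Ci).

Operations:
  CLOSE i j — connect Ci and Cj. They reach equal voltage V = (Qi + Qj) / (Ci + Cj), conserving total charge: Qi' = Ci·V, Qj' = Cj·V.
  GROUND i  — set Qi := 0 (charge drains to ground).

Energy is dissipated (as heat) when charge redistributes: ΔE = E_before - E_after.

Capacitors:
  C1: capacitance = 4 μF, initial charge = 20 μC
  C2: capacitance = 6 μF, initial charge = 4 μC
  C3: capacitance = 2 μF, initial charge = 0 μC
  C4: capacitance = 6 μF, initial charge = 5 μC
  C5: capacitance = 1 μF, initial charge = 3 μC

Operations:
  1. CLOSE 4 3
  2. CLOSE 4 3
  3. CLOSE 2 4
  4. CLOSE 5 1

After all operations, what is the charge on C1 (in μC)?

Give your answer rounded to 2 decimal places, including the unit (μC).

Answer: 18.40 μC

Derivation:
Initial: C1(4μF, Q=20μC, V=5.00V), C2(6μF, Q=4μC, V=0.67V), C3(2μF, Q=0μC, V=0.00V), C4(6μF, Q=5μC, V=0.83V), C5(1μF, Q=3μC, V=3.00V)
Op 1: CLOSE 4-3: Q_total=5.00, C_total=8.00, V=0.62; Q4=3.75, Q3=1.25; dissipated=0.521
Op 2: CLOSE 4-3: Q_total=5.00, C_total=8.00, V=0.62; Q4=3.75, Q3=1.25; dissipated=0.000
Op 3: CLOSE 2-4: Q_total=7.75, C_total=12.00, V=0.65; Q2=3.88, Q4=3.88; dissipated=0.003
Op 4: CLOSE 5-1: Q_total=23.00, C_total=5.00, V=4.60; Q5=4.60, Q1=18.40; dissipated=1.600
Final charges: Q1=18.40, Q2=3.88, Q3=1.25, Q4=3.88, Q5=4.60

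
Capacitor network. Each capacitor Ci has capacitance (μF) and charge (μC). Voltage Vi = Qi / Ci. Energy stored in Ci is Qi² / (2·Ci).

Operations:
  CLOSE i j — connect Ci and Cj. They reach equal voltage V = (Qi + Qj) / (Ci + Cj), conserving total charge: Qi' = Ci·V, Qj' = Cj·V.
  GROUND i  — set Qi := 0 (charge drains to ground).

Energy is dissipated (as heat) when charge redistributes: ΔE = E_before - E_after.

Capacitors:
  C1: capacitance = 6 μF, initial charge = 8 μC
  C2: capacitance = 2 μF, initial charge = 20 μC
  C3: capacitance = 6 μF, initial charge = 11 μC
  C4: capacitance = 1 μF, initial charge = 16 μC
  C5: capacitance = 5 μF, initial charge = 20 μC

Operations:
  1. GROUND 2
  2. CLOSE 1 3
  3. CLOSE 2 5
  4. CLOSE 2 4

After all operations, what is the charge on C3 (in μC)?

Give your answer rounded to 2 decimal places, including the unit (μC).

Answer: 9.50 μC

Derivation:
Initial: C1(6μF, Q=8μC, V=1.33V), C2(2μF, Q=20μC, V=10.00V), C3(6μF, Q=11μC, V=1.83V), C4(1μF, Q=16μC, V=16.00V), C5(5μF, Q=20μC, V=4.00V)
Op 1: GROUND 2: Q2=0; energy lost=100.000
Op 2: CLOSE 1-3: Q_total=19.00, C_total=12.00, V=1.58; Q1=9.50, Q3=9.50; dissipated=0.375
Op 3: CLOSE 2-5: Q_total=20.00, C_total=7.00, V=2.86; Q2=5.71, Q5=14.29; dissipated=11.429
Op 4: CLOSE 2-4: Q_total=21.71, C_total=3.00, V=7.24; Q2=14.48, Q4=7.24; dissipated=57.578
Final charges: Q1=9.50, Q2=14.48, Q3=9.50, Q4=7.24, Q5=14.29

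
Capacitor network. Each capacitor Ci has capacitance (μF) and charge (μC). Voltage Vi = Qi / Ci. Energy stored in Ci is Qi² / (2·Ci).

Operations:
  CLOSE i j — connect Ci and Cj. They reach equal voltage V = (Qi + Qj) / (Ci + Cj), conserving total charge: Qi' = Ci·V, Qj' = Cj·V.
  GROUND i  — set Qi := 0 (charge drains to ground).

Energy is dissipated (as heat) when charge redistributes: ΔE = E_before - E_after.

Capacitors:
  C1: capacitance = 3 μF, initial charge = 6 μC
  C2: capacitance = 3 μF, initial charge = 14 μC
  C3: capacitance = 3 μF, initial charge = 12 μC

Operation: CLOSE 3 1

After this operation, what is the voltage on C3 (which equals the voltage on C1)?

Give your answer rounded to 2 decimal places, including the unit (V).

Initial: C1(3μF, Q=6μC, V=2.00V), C2(3μF, Q=14μC, V=4.67V), C3(3μF, Q=12μC, V=4.00V)
Op 1: CLOSE 3-1: Q_total=18.00, C_total=6.00, V=3.00; Q3=9.00, Q1=9.00; dissipated=3.000

Answer: 3.00 V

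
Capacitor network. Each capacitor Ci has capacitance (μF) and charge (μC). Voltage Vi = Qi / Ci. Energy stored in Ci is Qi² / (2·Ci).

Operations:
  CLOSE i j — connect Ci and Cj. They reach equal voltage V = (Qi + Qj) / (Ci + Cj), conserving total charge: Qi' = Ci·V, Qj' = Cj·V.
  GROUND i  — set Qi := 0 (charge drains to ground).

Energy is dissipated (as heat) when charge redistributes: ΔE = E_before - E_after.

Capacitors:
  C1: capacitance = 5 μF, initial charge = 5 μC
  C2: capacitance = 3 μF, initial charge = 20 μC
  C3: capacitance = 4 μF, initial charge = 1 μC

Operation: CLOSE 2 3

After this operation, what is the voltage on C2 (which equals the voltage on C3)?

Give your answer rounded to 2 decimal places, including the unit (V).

Answer: 3.00 V

Derivation:
Initial: C1(5μF, Q=5μC, V=1.00V), C2(3μF, Q=20μC, V=6.67V), C3(4μF, Q=1μC, V=0.25V)
Op 1: CLOSE 2-3: Q_total=21.00, C_total=7.00, V=3.00; Q2=9.00, Q3=12.00; dissipated=35.292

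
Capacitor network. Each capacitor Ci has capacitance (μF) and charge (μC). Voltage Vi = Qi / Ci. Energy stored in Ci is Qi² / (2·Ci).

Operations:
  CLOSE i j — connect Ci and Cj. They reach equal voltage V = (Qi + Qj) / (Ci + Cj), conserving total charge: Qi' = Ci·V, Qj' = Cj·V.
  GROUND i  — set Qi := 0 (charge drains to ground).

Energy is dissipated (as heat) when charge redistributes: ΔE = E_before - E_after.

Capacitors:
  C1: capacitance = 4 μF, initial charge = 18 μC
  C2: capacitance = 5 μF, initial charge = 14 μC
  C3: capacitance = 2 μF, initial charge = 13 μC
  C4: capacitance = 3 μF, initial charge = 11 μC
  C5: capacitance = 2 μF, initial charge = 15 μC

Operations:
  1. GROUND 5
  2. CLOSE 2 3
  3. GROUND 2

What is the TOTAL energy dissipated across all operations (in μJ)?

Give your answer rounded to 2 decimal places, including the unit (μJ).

Initial: C1(4μF, Q=18μC, V=4.50V), C2(5μF, Q=14μC, V=2.80V), C3(2μF, Q=13μC, V=6.50V), C4(3μF, Q=11μC, V=3.67V), C5(2μF, Q=15μC, V=7.50V)
Op 1: GROUND 5: Q5=0; energy lost=56.250
Op 2: CLOSE 2-3: Q_total=27.00, C_total=7.00, V=3.86; Q2=19.29, Q3=7.71; dissipated=9.779
Op 3: GROUND 2: Q2=0; energy lost=37.194
Total dissipated: 103.222 μJ

Answer: 103.22 μJ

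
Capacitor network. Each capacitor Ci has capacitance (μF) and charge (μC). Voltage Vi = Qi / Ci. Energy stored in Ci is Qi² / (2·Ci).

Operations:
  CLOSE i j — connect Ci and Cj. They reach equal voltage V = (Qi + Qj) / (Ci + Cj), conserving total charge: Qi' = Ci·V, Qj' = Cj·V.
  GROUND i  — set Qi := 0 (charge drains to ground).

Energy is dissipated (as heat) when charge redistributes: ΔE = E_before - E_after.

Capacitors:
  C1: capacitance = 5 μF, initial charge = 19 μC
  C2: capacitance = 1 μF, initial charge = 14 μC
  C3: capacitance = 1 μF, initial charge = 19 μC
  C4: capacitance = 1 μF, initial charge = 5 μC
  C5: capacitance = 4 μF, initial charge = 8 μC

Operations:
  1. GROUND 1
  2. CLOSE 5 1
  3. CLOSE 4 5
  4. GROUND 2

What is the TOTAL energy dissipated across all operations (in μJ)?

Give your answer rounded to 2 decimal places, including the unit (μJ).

Answer: 145.30 μJ

Derivation:
Initial: C1(5μF, Q=19μC, V=3.80V), C2(1μF, Q=14μC, V=14.00V), C3(1μF, Q=19μC, V=19.00V), C4(1μF, Q=5μC, V=5.00V), C5(4μF, Q=8μC, V=2.00V)
Op 1: GROUND 1: Q1=0; energy lost=36.100
Op 2: CLOSE 5-1: Q_total=8.00, C_total=9.00, V=0.89; Q5=3.56, Q1=4.44; dissipated=4.444
Op 3: CLOSE 4-5: Q_total=8.56, C_total=5.00, V=1.71; Q4=1.71, Q5=6.84; dissipated=6.760
Op 4: GROUND 2: Q2=0; energy lost=98.000
Total dissipated: 145.305 μJ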